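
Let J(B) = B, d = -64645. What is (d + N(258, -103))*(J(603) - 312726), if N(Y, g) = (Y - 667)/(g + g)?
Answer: 4156373756703/206 ≈ 2.0177e+10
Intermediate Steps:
N(Y, g) = (-667 + Y)/(2*g) (N(Y, g) = (-667 + Y)/((2*g)) = (-667 + Y)*(1/(2*g)) = (-667 + Y)/(2*g))
(d + N(258, -103))*(J(603) - 312726) = (-64645 + (½)*(-667 + 258)/(-103))*(603 - 312726) = (-64645 + (½)*(-1/103)*(-409))*(-312123) = (-64645 + 409/206)*(-312123) = -13316461/206*(-312123) = 4156373756703/206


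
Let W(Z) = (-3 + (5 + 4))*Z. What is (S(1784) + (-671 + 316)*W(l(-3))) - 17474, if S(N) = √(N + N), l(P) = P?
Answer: -11084 + 4*√223 ≈ -11024.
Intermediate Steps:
W(Z) = 6*Z (W(Z) = (-3 + 9)*Z = 6*Z)
S(N) = √2*√N (S(N) = √(2*N) = √2*√N)
(S(1784) + (-671 + 316)*W(l(-3))) - 17474 = (√2*√1784 + (-671 + 316)*(6*(-3))) - 17474 = (√2*(2*√446) - 355*(-18)) - 17474 = (4*√223 + 6390) - 17474 = (6390 + 4*√223) - 17474 = -11084 + 4*√223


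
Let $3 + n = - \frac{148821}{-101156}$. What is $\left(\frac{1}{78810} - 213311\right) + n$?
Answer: $- \frac{850274870382437}{3986052180} \approx -2.1331 \cdot 10^{5}$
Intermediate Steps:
$n = - \frac{154647}{101156}$ ($n = -3 - \frac{148821}{-101156} = -3 - - \frac{148821}{101156} = -3 + \frac{148821}{101156} = - \frac{154647}{101156} \approx -1.5288$)
$\left(\frac{1}{78810} - 213311\right) + n = \left(\frac{1}{78810} - 213311\right) - \frac{154647}{101156} = - \frac{16811039909}{78810} - \frac{154647}{101156} = - \frac{850274870382437}{3986052180}$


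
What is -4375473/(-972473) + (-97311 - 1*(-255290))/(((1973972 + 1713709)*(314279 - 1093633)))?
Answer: 12575148356671146935/2794896094035637002 ≈ 4.4993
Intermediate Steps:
-4375473/(-972473) + (-97311 - 1*(-255290))/(((1973972 + 1713709)*(314279 - 1093633))) = -4375473*(-1/972473) + (-97311 + 255290)/((3687681*(-779354))) = 4375473/972473 + 157979/(-2874008938074) = 4375473/972473 + 157979*(-1/2874008938074) = 4375473/972473 - 157979/2874008938074 = 12575148356671146935/2794896094035637002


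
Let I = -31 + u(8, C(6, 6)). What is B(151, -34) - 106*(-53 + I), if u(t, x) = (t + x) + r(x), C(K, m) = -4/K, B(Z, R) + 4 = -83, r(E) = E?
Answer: 24331/3 ≈ 8110.3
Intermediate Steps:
B(Z, R) = -87 (B(Z, R) = -4 - 83 = -87)
u(t, x) = t + 2*x (u(t, x) = (t + x) + x = t + 2*x)
I = -73/3 (I = -31 + (8 + 2*(-4/6)) = -31 + (8 + 2*(-4*1/6)) = -31 + (8 + 2*(-2/3)) = -31 + (8 - 4/3) = -31 + 20/3 = -73/3 ≈ -24.333)
B(151, -34) - 106*(-53 + I) = -87 - 106*(-53 - 73/3) = -87 - 106*(-232)/3 = -87 - 1*(-24592/3) = -87 + 24592/3 = 24331/3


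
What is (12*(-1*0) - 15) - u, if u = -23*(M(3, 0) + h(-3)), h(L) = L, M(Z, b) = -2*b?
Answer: -84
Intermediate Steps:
u = 69 (u = -23*(-2*0 - 3) = -23*(0 - 3) = -23*(-3) = 69)
(12*(-1*0) - 15) - u = (12*(-1*0) - 15) - 1*69 = (12*0 - 15) - 69 = (0 - 15) - 69 = -15 - 69 = -84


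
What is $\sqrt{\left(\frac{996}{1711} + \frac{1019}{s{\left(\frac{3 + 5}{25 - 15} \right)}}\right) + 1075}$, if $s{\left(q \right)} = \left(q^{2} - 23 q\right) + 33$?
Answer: $\frac{\sqrt{485495839199166}}{651891} \approx 33.8$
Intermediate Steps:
$s{\left(q \right)} = 33 + q^{2} - 23 q$
$\sqrt{\left(\frac{996}{1711} + \frac{1019}{s{\left(\frac{3 + 5}{25 - 15} \right)}}\right) + 1075} = \sqrt{\left(\frac{996}{1711} + \frac{1019}{33 + \left(\frac{3 + 5}{25 - 15}\right)^{2} - 23 \frac{3 + 5}{25 - 15}}\right) + 1075} = \sqrt{\left(996 \cdot \frac{1}{1711} + \frac{1019}{33 + \left(\frac{8}{10}\right)^{2} - 23 \cdot \frac{8}{10}}\right) + 1075} = \sqrt{\left(\frac{996}{1711} + \frac{1019}{33 + \left(8 \cdot \frac{1}{10}\right)^{2} - 23 \cdot 8 \cdot \frac{1}{10}}\right) + 1075} = \sqrt{\left(\frac{996}{1711} + \frac{1019}{33 + \left(\frac{4}{5}\right)^{2} - \frac{92}{5}}\right) + 1075} = \sqrt{\left(\frac{996}{1711} + \frac{1019}{33 + \frac{16}{25} - \frac{92}{5}}\right) + 1075} = \sqrt{\left(\frac{996}{1711} + \frac{1019}{\frac{381}{25}}\right) + 1075} = \sqrt{\left(\frac{996}{1711} + 1019 \cdot \frac{25}{381}\right) + 1075} = \sqrt{\left(\frac{996}{1711} + \frac{25475}{381}\right) + 1075} = \sqrt{\frac{43967201}{651891} + 1075} = \sqrt{\frac{744750026}{651891}} = \frac{\sqrt{485495839199166}}{651891}$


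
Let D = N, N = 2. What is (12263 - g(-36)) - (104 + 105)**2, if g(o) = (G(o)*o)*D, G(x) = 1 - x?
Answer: -28754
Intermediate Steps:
D = 2
g(o) = 2*o*(1 - o) (g(o) = ((1 - o)*o)*2 = (o*(1 - o))*2 = 2*o*(1 - o))
(12263 - g(-36)) - (104 + 105)**2 = (12263 - 2*(-36)*(1 - 1*(-36))) - (104 + 105)**2 = (12263 - 2*(-36)*(1 + 36)) - 1*209**2 = (12263 - 2*(-36)*37) - 1*43681 = (12263 - 1*(-2664)) - 43681 = (12263 + 2664) - 43681 = 14927 - 43681 = -28754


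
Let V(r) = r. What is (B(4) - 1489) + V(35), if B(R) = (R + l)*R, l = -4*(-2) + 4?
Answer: -1390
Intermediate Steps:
l = 12 (l = 8 + 4 = 12)
B(R) = R*(12 + R) (B(R) = (R + 12)*R = (12 + R)*R = R*(12 + R))
(B(4) - 1489) + V(35) = (4*(12 + 4) - 1489) + 35 = (4*16 - 1489) + 35 = (64 - 1489) + 35 = -1425 + 35 = -1390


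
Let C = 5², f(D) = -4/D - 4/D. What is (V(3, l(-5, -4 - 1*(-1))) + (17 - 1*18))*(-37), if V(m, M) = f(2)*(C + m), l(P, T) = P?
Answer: 4181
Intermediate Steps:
f(D) = -8/D
C = 25
V(m, M) = -100 - 4*m (V(m, M) = (-8/2)*(25 + m) = (-8*½)*(25 + m) = -4*(25 + m) = -100 - 4*m)
(V(3, l(-5, -4 - 1*(-1))) + (17 - 1*18))*(-37) = ((-100 - 4*3) + (17 - 1*18))*(-37) = ((-100 - 12) + (17 - 18))*(-37) = (-112 - 1)*(-37) = -113*(-37) = 4181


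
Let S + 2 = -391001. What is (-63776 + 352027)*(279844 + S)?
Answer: -32041692909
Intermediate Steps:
S = -391003 (S = -2 - 391001 = -391003)
(-63776 + 352027)*(279844 + S) = (-63776 + 352027)*(279844 - 391003) = 288251*(-111159) = -32041692909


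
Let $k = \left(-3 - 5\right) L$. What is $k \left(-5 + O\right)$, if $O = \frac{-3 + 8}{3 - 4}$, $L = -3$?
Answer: $-240$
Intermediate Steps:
$k = 24$ ($k = \left(-3 - 5\right) \left(-3\right) = \left(-8\right) \left(-3\right) = 24$)
$O = -5$ ($O = \frac{5}{-1} = 5 \left(-1\right) = -5$)
$k \left(-5 + O\right) = 24 \left(-5 - 5\right) = 24 \left(-10\right) = -240$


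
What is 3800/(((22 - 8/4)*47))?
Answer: 190/47 ≈ 4.0426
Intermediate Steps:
3800/(((22 - 8/4)*47)) = 3800/(((22 - 8*¼)*47)) = 3800/(((22 - 2)*47)) = 3800/((20*47)) = 3800/940 = 3800*(1/940) = 190/47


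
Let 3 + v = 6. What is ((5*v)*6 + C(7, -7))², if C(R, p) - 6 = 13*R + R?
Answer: 37636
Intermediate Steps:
v = 3 (v = -3 + 6 = 3)
C(R, p) = 6 + 14*R (C(R, p) = 6 + (13*R + R) = 6 + 14*R)
((5*v)*6 + C(7, -7))² = ((5*3)*6 + (6 + 14*7))² = (15*6 + (6 + 98))² = (90 + 104)² = 194² = 37636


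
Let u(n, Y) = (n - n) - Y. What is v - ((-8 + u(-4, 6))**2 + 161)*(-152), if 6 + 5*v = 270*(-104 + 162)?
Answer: 286974/5 ≈ 57395.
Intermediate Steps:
u(n, Y) = -Y (u(n, Y) = 0 - Y = -Y)
v = 15654/5 (v = -6/5 + (270*(-104 + 162))/5 = -6/5 + (270*58)/5 = -6/5 + (1/5)*15660 = -6/5 + 3132 = 15654/5 ≈ 3130.8)
v - ((-8 + u(-4, 6))**2 + 161)*(-152) = 15654/5 - ((-8 - 1*6)**2 + 161)*(-152) = 15654/5 - ((-8 - 6)**2 + 161)*(-152) = 15654/5 - ((-14)**2 + 161)*(-152) = 15654/5 - (196 + 161)*(-152) = 15654/5 - 357*(-152) = 15654/5 - 1*(-54264) = 15654/5 + 54264 = 286974/5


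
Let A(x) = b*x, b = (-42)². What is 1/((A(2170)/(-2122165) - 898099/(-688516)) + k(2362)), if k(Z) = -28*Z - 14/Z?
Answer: -345122344396468/22825185756133031813 ≈ -1.5120e-5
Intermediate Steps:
b = 1764
A(x) = 1764*x
1/((A(2170)/(-2122165) - 898099/(-688516)) + k(2362)) = 1/(((1764*2170)/(-2122165) - 898099/(-688516)) + (-28*2362 - 14/2362)) = 1/((3827880*(-1/2122165) - 898099*(-1/688516)) + (-66136 - 14*1/2362)) = 1/((-765576/424433 + 898099/688516) + (-66136 - 7/1181)) = 1/(-145928472349/292228911428 - 78106623/1181) = 1/(-22825185756133031813/345122344396468) = -345122344396468/22825185756133031813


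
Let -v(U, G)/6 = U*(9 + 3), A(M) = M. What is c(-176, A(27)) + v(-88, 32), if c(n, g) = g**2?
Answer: 7065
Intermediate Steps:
v(U, G) = -72*U (v(U, G) = -6*U*(9 + 3) = -6*U*12 = -72*U)
c(-176, A(27)) + v(-88, 32) = 27**2 - 72*(-88) = 729 + 6336 = 7065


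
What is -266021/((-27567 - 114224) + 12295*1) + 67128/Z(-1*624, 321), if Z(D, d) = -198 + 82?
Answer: -2165487263/3755384 ≈ -576.64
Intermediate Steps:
Z(D, d) = -116
-266021/((-27567 - 114224) + 12295*1) + 67128/Z(-1*624, 321) = -266021/((-27567 - 114224) + 12295*1) + 67128/(-116) = -266021/(-141791 + 12295) + 67128*(-1/116) = -266021/(-129496) - 16782/29 = -266021*(-1/129496) - 16782/29 = 266021/129496 - 16782/29 = -2165487263/3755384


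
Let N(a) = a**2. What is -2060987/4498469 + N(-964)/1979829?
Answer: 100007416601/8906199381801 ≈ 0.011229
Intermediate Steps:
-2060987/4498469 + N(-964)/1979829 = -2060987/4498469 + (-964)**2/1979829 = -2060987*1/4498469 + 929296*(1/1979829) = -2060987/4498469 + 929296/1979829 = 100007416601/8906199381801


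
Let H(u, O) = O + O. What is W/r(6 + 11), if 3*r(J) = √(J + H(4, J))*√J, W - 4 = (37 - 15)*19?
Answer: 422*√3/17 ≈ 42.996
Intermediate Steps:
H(u, O) = 2*O
W = 422 (W = 4 + (37 - 15)*19 = 4 + 22*19 = 4 + 418 = 422)
r(J) = J*√3/3 (r(J) = (√(J + 2*J)*√J)/3 = (√(3*J)*√J)/3 = ((√3*√J)*√J)/3 = (J*√3)/3 = J*√3/3)
W/r(6 + 11) = 422/(((6 + 11)*√3/3)) = 422/(((⅓)*17*√3)) = 422/((17*√3/3)) = 422*(√3/17) = 422*√3/17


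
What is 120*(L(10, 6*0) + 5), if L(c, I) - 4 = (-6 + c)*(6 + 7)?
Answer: 7320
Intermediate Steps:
L(c, I) = -74 + 13*c (L(c, I) = 4 + (-6 + c)*(6 + 7) = 4 + (-6 + c)*13 = 4 + (-78 + 13*c) = -74 + 13*c)
120*(L(10, 6*0) + 5) = 120*((-74 + 13*10) + 5) = 120*((-74 + 130) + 5) = 120*(56 + 5) = 120*61 = 7320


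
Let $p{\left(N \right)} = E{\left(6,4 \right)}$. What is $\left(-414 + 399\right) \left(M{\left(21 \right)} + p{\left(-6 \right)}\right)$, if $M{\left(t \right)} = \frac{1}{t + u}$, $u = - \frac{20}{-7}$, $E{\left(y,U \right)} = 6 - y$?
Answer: $- \frac{105}{167} \approx -0.62874$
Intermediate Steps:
$p{\left(N \right)} = 0$ ($p{\left(N \right)} = 6 - 6 = 0$)
$u = \frac{20}{7}$ ($u = \left(-20\right) \left(- \frac{1}{7}\right) = \frac{20}{7} \approx 2.8571$)
$M{\left(t \right)} = \frac{1}{\frac{20}{7} + t}$ ($M{\left(t \right)} = \frac{1}{t + \frac{20}{7}} = \frac{1}{\frac{20}{7} + t}$)
$\left(-414 + 399\right) \left(M{\left(21 \right)} + p{\left(-6 \right)}\right) = \left(-414 + 399\right) \left(\frac{7}{20 + 7 \cdot 21} + 0\right) = - 15 \left(\frac{7}{20 + 147} + 0\right) = - 15 \left(\frac{7}{167} + 0\right) = \left(-15\right) \frac{7}{167} = - \frac{105}{167}$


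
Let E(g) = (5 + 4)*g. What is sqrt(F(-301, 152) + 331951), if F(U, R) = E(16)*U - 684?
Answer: sqrt(287923) ≈ 536.58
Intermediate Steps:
E(g) = 9*g
F(U, R) = -684 + 144*U (F(U, R) = (9*16)*U - 684 = 144*U - 684 = -684 + 144*U)
sqrt(F(-301, 152) + 331951) = sqrt((-684 + 144*(-301)) + 331951) = sqrt((-684 - 43344) + 331951) = sqrt(-44028 + 331951) = sqrt(287923)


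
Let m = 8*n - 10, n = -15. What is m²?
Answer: 16900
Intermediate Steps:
m = -130 (m = 8*(-15) - 10 = -120 - 10 = -130)
m² = (-130)² = 16900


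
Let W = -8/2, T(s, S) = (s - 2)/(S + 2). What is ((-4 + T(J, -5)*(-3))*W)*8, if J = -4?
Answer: 320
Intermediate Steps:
T(s, S) = (-2 + s)/(2 + S)
W = -4 (W = -8*½ = -4)
((-4 + T(J, -5)*(-3))*W)*8 = ((-4 + ((-2 - 4)/(2 - 5))*(-3))*(-4))*8 = ((-4 + (-6/(-3))*(-3))*(-4))*8 = ((-4 - ⅓*(-6)*(-3))*(-4))*8 = ((-4 + 2*(-3))*(-4))*8 = ((-4 - 6)*(-4))*8 = -10*(-4)*8 = 40*8 = 320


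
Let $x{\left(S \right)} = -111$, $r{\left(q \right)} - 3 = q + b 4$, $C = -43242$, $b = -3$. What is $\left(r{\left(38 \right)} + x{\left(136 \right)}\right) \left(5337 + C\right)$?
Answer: $3108210$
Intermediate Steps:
$r{\left(q \right)} = -9 + q$ ($r{\left(q \right)} = 3 + \left(q - 12\right) = 3 + \left(-12 + q\right) = -9 + q$)
$\left(r{\left(38 \right)} + x{\left(136 \right)}\right) \left(5337 + C\right) = \left(\left(-9 + 38\right) - 111\right) \left(5337 - 43242\right) = \left(29 - 111\right) \left(-37905\right) = \left(-82\right) \left(-37905\right) = 3108210$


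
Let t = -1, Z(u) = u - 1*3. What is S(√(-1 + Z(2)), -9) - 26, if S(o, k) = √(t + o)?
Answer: -26 + √(-1 + I*√2) ≈ -25.395 + 1.1688*I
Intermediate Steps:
Z(u) = -3 + u (Z(u) = u - 3 = -3 + u)
S(o, k) = √(-1 + o)
S(√(-1 + Z(2)), -9) - 26 = √(-1 + √(-1 + (-3 + 2))) - 26 = √(-1 + √(-1 - 1)) - 26 = √(-1 + √(-2)) - 26 = √(-1 + I*√2) - 26 = -26 + √(-1 + I*√2)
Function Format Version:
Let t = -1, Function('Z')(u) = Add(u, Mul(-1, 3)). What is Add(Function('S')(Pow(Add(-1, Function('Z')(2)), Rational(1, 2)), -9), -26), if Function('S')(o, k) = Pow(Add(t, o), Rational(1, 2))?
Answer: Add(-26, Pow(Add(-1, Mul(I, Pow(2, Rational(1, 2)))), Rational(1, 2))) ≈ Add(-25.395, Mul(1.1688, I))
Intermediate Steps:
Function('Z')(u) = Add(-3, u) (Function('Z')(u) = Add(u, -3) = Add(-3, u))
Function('S')(o, k) = Pow(Add(-1, o), Rational(1, 2))
Add(Function('S')(Pow(Add(-1, Function('Z')(2)), Rational(1, 2)), -9), -26) = Add(Pow(Add(-1, Pow(Add(-1, Add(-3, 2)), Rational(1, 2))), Rational(1, 2)), -26) = Add(Pow(Add(-1, Pow(Add(-1, -1), Rational(1, 2))), Rational(1, 2)), -26) = Add(Pow(Add(-1, Pow(-2, Rational(1, 2))), Rational(1, 2)), -26) = Add(Pow(Add(-1, Mul(I, Pow(2, Rational(1, 2)))), Rational(1, 2)), -26) = Add(-26, Pow(Add(-1, Mul(I, Pow(2, Rational(1, 2)))), Rational(1, 2)))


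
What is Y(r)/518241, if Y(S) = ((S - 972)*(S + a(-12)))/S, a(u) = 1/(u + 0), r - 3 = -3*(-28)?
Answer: -307685/180347868 ≈ -0.0017061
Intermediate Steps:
r = 87 (r = 3 - 3*(-28) = 3 + 84 = 87)
a(u) = 1/u
Y(S) = (-972 + S)*(-1/12 + S)/S (Y(S) = ((S - 972)*(S + 1/(-12)))/S = ((-972 + S)*(S - 1/12))/S = ((-972 + S)*(-1/12 + S))/S = (-972 + S)*(-1/12 + S)/S)
Y(r)/518241 = (-11665/12 + 87 + 81/87)/518241 = (-11665/12 + 87 + 81*(1/87))*(1/518241) = (-11665/12 + 87 + 27/29)*(1/518241) = -307685/348*1/518241 = -307685/180347868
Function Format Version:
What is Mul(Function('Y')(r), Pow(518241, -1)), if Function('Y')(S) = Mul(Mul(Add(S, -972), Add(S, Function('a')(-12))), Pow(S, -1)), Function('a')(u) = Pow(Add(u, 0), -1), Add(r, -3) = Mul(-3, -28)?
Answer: Rational(-307685, 180347868) ≈ -0.0017061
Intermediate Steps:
r = 87 (r = Add(3, Mul(-3, -28)) = Add(3, 84) = 87)
Function('a')(u) = Pow(u, -1)
Function('Y')(S) = Mul(Pow(S, -1), Add(-972, S), Add(Rational(-1, 12), S)) (Function('Y')(S) = Mul(Mul(Add(S, -972), Add(S, Pow(-12, -1))), Pow(S, -1)) = Mul(Mul(Add(-972, S), Add(S, Rational(-1, 12))), Pow(S, -1)) = Mul(Mul(Add(-972, S), Add(Rational(-1, 12), S)), Pow(S, -1)) = Mul(Pow(S, -1), Add(-972, S), Add(Rational(-1, 12), S)))
Mul(Function('Y')(r), Pow(518241, -1)) = Mul(Add(Rational(-11665, 12), 87, Mul(81, Pow(87, -1))), Pow(518241, -1)) = Mul(Add(Rational(-11665, 12), 87, Mul(81, Rational(1, 87))), Rational(1, 518241)) = Mul(Add(Rational(-11665, 12), 87, Rational(27, 29)), Rational(1, 518241)) = Mul(Rational(-307685, 348), Rational(1, 518241)) = Rational(-307685, 180347868)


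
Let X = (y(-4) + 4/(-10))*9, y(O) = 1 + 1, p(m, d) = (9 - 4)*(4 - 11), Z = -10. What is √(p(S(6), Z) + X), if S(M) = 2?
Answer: I*√515/5 ≈ 4.5387*I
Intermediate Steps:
p(m, d) = -35 (p(m, d) = 5*(-7) = -35)
y(O) = 2
X = 72/5 (X = (2 + 4/(-10))*9 = (2 + 4*(-⅒))*9 = (2 - ⅖)*9 = (8/5)*9 = 72/5 ≈ 14.400)
√(p(S(6), Z) + X) = √(-35 + 72/5) = √(-103/5) = I*√515/5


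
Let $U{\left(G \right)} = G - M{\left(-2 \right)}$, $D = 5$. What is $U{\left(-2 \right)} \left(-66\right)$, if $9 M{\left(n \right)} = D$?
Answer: $\frac{506}{3} \approx 168.67$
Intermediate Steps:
$M{\left(n \right)} = \frac{5}{9}$ ($M{\left(n \right)} = \frac{1}{9} \cdot 5 = \frac{5}{9}$)
$U{\left(G \right)} = - \frac{5}{9} + G$ ($U{\left(G \right)} = G - \frac{5}{9} = - \frac{5}{9} + G$)
$U{\left(-2 \right)} \left(-66\right) = \left(- \frac{5}{9} - 2\right) \left(-66\right) = \left(- \frac{23}{9}\right) \left(-66\right) = \frac{506}{3}$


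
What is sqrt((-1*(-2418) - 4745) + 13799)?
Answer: 4*sqrt(717) ≈ 107.11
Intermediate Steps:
sqrt((-1*(-2418) - 4745) + 13799) = sqrt((2418 - 4745) + 13799) = sqrt(-2327 + 13799) = sqrt(11472) = 4*sqrt(717)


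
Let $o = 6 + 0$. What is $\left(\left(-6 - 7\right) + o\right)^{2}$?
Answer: $49$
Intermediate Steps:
$o = 6$
$\left(\left(-6 - 7\right) + o\right)^{2} = \left(\left(-6 - 7\right) + 6\right)^{2} = \left(-13 + 6\right)^{2} = \left(-7\right)^{2} = 49$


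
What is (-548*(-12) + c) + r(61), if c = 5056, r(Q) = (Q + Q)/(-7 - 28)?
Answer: 406998/35 ≈ 11629.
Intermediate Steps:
r(Q) = -2*Q/35 (r(Q) = (2*Q)/(-35) = (2*Q)*(-1/35) = -2*Q/35)
(-548*(-12) + c) + r(61) = (-548*(-12) + 5056) - 2/35*61 = (6576 + 5056) - 122/35 = 11632 - 122/35 = 406998/35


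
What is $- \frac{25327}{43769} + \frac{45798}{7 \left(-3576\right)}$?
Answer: $- \frac{439753021}{182604268} \approx -2.4082$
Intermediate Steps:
$- \frac{25327}{43769} + \frac{45798}{7 \left(-3576\right)} = \left(-25327\right) \frac{1}{43769} + \frac{45798}{-25032} = - \frac{25327}{43769} + 45798 \left(- \frac{1}{25032}\right) = - \frac{25327}{43769} - \frac{7633}{4172} = - \frac{439753021}{182604268}$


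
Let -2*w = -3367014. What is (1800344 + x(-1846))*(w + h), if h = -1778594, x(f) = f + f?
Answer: -170838248724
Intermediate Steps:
w = 1683507 (w = -1/2*(-3367014) = 1683507)
x(f) = 2*f
(1800344 + x(-1846))*(w + h) = (1800344 + 2*(-1846))*(1683507 - 1778594) = (1800344 - 3692)*(-95087) = 1796652*(-95087) = -170838248724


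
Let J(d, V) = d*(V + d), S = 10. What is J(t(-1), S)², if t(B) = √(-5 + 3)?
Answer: -196 - 40*I*√2 ≈ -196.0 - 56.569*I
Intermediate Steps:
t(B) = I*√2 (t(B) = √(-2) = I*√2)
J(t(-1), S)² = ((I*√2)*(10 + I*√2))² = (I*√2*(10 + I*√2))² = -2*(10 + I*√2)²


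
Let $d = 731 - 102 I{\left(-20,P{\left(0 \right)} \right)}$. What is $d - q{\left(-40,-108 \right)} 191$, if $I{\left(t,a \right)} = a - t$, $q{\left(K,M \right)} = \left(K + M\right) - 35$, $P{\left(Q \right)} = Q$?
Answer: $33644$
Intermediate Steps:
$q{\left(K,M \right)} = -35 + K + M$
$d = -1309$ ($d = 731 - 102 \left(0 - -20\right) = 731 - 102 \left(0 + 20\right) = 731 - 2040 = -1309$)
$d - q{\left(-40,-108 \right)} 191 = -1309 - \left(-35 - 40 - 108\right) 191 = -1309 - \left(-183\right) 191 = -1309 - -34953 = -1309 + 34953 = 33644$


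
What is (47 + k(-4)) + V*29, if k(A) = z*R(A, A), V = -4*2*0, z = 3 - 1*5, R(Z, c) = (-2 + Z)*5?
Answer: 107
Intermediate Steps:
R(Z, c) = -10 + 5*Z
z = -2 (z = 3 - 5 = -2)
V = 0 (V = -8*0 = 0)
k(A) = 20 - 10*A (k(A) = -2*(-10 + 5*A) = 20 - 10*A)
(47 + k(-4)) + V*29 = (47 + (20 - 10*(-4))) + 0*29 = (47 + (20 + 40)) + 0 = (47 + 60) + 0 = 107 + 0 = 107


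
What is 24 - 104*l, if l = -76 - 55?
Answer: 13648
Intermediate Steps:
l = -131
24 - 104*l = 24 - 104*(-131) = 24 + 13624 = 13648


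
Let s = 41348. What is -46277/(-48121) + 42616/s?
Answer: 991046483/497426777 ≈ 1.9923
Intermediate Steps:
-46277/(-48121) + 42616/s = -46277/(-48121) + 42616/41348 = -46277*(-1/48121) + 42616*(1/41348) = 46277/48121 + 10654/10337 = 991046483/497426777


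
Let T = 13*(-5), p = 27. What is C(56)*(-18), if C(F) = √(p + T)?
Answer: -18*I*√38 ≈ -110.96*I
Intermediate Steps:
T = -65
C(F) = I*√38 (C(F) = √(27 - 65) = √(-38) = I*√38)
C(56)*(-18) = (I*√38)*(-18) = -18*I*√38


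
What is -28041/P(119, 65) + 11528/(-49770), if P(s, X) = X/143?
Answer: -1535166391/24885 ≈ -61690.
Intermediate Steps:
P(s, X) = X/143 (P(s, X) = X*(1/143) = X/143)
-28041/P(119, 65) + 11528/(-49770) = -28041/((1/143)*65) + 11528/(-49770) = -28041/5/11 + 11528*(-1/49770) = -28041*11/5 - 5764/24885 = -308451/5 - 5764/24885 = -1535166391/24885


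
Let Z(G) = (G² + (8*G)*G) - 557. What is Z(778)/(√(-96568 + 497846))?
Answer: 5446999*√401278/401278 ≈ 8598.7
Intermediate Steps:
Z(G) = -557 + 9*G² (Z(G) = (G² + 8*G²) - 557 = 9*G² - 557 = -557 + 9*G²)
Z(778)/(√(-96568 + 497846)) = (-557 + 9*778²)/(√(-96568 + 497846)) = (-557 + 9*605284)/(√401278) = (-557 + 5447556)*(√401278/401278) = 5446999*(√401278/401278) = 5446999*√401278/401278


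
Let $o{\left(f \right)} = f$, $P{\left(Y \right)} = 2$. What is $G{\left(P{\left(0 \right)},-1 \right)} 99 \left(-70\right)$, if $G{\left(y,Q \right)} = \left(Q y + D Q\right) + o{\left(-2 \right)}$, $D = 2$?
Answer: $41580$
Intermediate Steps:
$G{\left(y,Q \right)} = -2 + 2 Q + Q y$ ($G{\left(y,Q \right)} = \left(Q y + 2 Q\right) - 2 = \left(2 Q + Q y\right) - 2 = -2 + 2 Q + Q y$)
$G{\left(P{\left(0 \right)},-1 \right)} 99 \left(-70\right) = \left(-2 + 2 \left(-1\right) - 2\right) 99 \left(-70\right) = \left(-2 - 2 - 2\right) 99 \left(-70\right) = \left(-6\right) 99 \left(-70\right) = \left(-594\right) \left(-70\right) = 41580$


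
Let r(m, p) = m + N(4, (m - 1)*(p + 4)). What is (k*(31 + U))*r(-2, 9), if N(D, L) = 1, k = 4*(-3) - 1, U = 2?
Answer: 429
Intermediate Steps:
k = -13 (k = -12 - 1 = -13)
r(m, p) = 1 + m (r(m, p) = m + 1 = 1 + m)
(k*(31 + U))*r(-2, 9) = (-13*(31 + 2))*(1 - 2) = -13*33*(-1) = -429*(-1) = 429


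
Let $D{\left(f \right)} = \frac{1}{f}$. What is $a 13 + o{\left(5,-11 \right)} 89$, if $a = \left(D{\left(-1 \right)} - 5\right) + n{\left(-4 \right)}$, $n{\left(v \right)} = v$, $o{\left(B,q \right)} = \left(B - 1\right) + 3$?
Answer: $493$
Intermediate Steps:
$o{\left(B,q \right)} = 2 + B$ ($o{\left(B,q \right)} = \left(-1 + B\right) + 3 = 2 + B$)
$a = -10$ ($a = \left(\frac{1}{-1} - 5\right) - 4 = \left(-1 - 5\right) - 4 = -6 - 4 = -10$)
$a 13 + o{\left(5,-11 \right)} 89 = \left(-10\right) 13 + \left(2 + 5\right) 89 = -130 + 7 \cdot 89 = -130 + 623 = 493$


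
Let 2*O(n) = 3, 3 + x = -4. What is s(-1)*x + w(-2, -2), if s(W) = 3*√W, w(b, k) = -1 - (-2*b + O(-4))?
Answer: -13/2 - 21*I ≈ -6.5 - 21.0*I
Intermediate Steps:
x = -7 (x = -3 - 4 = -7)
O(n) = 3/2 (O(n) = (½)*3 = 3/2)
w(b, k) = -5/2 + 2*b (w(b, k) = -1 - (-2*b + 3/2) = -1 - (3/2 - 2*b) = -1 + (-3/2 + 2*b) = -5/2 + 2*b)
s(-1)*x + w(-2, -2) = (3*√(-1))*(-7) + (-5/2 + 2*(-2)) = (3*I)*(-7) + (-5/2 - 4) = -21*I - 13/2 = -13/2 - 21*I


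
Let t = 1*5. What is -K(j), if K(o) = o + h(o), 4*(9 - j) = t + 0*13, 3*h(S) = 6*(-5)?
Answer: 9/4 ≈ 2.2500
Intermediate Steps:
h(S) = -10 (h(S) = (6*(-5))/3 = (⅓)*(-30) = -10)
t = 5
j = 31/4 (j = 9 - (5 + 0*13)/4 = 9 - (5 + 0)/4 = 9 - ¼*5 = 9 - 5/4 = 31/4 ≈ 7.7500)
K(o) = -10 + o (K(o) = o - 10 = -10 + o)
-K(j) = -(-10 + 31/4) = -1*(-9/4) = 9/4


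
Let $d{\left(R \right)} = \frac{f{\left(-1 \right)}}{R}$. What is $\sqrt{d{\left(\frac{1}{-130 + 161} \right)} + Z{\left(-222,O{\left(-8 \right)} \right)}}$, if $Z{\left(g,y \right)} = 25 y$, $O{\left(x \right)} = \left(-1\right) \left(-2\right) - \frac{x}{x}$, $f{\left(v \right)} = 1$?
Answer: $2 \sqrt{14} \approx 7.4833$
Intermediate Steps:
$d{\left(R \right)} = \frac{1}{R}$ ($d{\left(R \right)} = 1 \frac{1}{R} = \frac{1}{R}$)
$O{\left(x \right)} = 1$ ($O{\left(x \right)} = 2 - 1 = 1$)
$\sqrt{d{\left(\frac{1}{-130 + 161} \right)} + Z{\left(-222,O{\left(-8 \right)} \right)}} = \sqrt{\frac{1}{\frac{1}{-130 + 161}} + 25 \cdot 1} = \sqrt{\frac{1}{\frac{1}{31}} + 25} = \sqrt{31 + 25} = \sqrt{56} = 2 \sqrt{14}$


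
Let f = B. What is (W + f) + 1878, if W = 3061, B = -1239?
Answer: 3700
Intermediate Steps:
f = -1239
(W + f) + 1878 = (3061 - 1239) + 1878 = 1822 + 1878 = 3700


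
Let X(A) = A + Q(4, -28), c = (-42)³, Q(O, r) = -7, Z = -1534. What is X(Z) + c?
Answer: -75629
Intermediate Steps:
c = -74088
X(A) = -7 + A (X(A) = A - 7 = -7 + A)
X(Z) + c = (-7 - 1534) - 74088 = -1541 - 74088 = -75629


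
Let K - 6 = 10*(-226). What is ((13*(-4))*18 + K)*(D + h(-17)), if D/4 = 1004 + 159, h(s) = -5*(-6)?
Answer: -14935580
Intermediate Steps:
K = -2254 (K = 6 + 10*(-226) = 6 - 2260 = -2254)
h(s) = 30
D = 4652 (D = 4*(1004 + 159) = 4*1163 = 4652)
((13*(-4))*18 + K)*(D + h(-17)) = ((13*(-4))*18 - 2254)*(4652 + 30) = (-52*18 - 2254)*4682 = (-936 - 2254)*4682 = -3190*4682 = -14935580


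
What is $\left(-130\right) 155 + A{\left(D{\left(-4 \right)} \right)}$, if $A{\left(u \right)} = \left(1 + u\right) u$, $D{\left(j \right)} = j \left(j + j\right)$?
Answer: $-19094$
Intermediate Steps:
$D{\left(j \right)} = 2 j^{2}$ ($D{\left(j \right)} = j 2 j = 2 j^{2}$)
$A{\left(u \right)} = u \left(1 + u\right)$
$\left(-130\right) 155 + A{\left(D{\left(-4 \right)} \right)} = \left(-130\right) 155 + 2 \left(-4\right)^{2} \left(1 + 2 \left(-4\right)^{2}\right) = -20150 + 2 \cdot 16 \left(1 + 2 \cdot 16\right) = -20150 + 32 \left(1 + 32\right) = -20150 + 32 \cdot 33 = -20150 + 1056 = -19094$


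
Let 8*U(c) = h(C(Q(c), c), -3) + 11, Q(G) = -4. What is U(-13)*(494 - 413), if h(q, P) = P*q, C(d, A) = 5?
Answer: -81/2 ≈ -40.500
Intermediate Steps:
U(c) = -1/2 (U(c) = (-3*5 + 11)/8 = (-15 + 11)/8 = (1/8)*(-4) = -1/2)
U(-13)*(494 - 413) = -(494 - 413)/2 = -1/2*81 = -81/2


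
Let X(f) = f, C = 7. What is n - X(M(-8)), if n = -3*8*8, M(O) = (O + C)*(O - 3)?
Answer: -203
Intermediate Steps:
M(O) = (-3 + O)*(7 + O) (M(O) = (O + 7)*(O - 3) = (7 + O)*(-3 + O) = (-3 + O)*(7 + O))
n = -192 (n = -24*8 = -192)
n - X(M(-8)) = -192 - (-21 + (-8)² + 4*(-8)) = -192 - (-21 + 64 - 32) = -192 - 1*11 = -192 - 11 = -203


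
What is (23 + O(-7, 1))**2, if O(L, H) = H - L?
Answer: 961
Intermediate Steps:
(23 + O(-7, 1))**2 = (23 + (1 - 1*(-7)))**2 = (23 + (1 + 7))**2 = (23 + 8)**2 = 31**2 = 961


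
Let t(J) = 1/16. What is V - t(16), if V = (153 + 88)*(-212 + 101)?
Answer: -428017/16 ≈ -26751.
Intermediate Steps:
t(J) = 1/16
V = -26751 (V = 241*(-111) = -26751)
V - t(16) = -26751 - 1*1/16 = -26751 - 1/16 = -428017/16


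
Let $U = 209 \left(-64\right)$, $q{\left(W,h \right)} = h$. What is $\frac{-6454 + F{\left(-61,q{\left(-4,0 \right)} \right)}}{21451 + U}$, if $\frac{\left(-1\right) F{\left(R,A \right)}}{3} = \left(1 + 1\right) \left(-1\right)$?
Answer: $- \frac{6448}{8075} \approx -0.79851$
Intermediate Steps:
$U = -13376$
$F{\left(R,A \right)} = 6$ ($F{\left(R,A \right)} = - 3 \left(1 + 1\right) \left(-1\right) = - 3 \cdot 2 \left(-1\right) = \left(-3\right) \left(-2\right) = 6$)
$\frac{-6454 + F{\left(-61,q{\left(-4,0 \right)} \right)}}{21451 + U} = \frac{-6454 + 6}{21451 - 13376} = - \frac{6448}{8075}$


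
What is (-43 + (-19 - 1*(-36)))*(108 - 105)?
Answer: -78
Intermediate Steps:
(-43 + (-19 - 1*(-36)))*(108 - 105) = (-43 + (-19 + 36))*3 = (-43 + 17)*3 = -26*3 = -78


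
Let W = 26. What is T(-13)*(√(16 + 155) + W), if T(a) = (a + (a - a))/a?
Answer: 26 + 3*√19 ≈ 39.077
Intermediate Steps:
T(a) = 1 (T(a) = (a + 0)/a = a/a = 1)
T(-13)*(√(16 + 155) + W) = 1*(√(16 + 155) + 26) = 1*(√171 + 26) = 1*(3*√19 + 26) = 1*(26 + 3*√19) = 26 + 3*√19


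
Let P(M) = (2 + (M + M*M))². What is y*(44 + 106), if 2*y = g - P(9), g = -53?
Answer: -638775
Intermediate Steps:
P(M) = (2 + M + M²)² (P(M) = (2 + (M + M²))² = (2 + M + M²)²)
y = -8517/2 (y = (-53 - (2 + 9 + 9²)²)/2 = (-53 - (2 + 9 + 81)²)/2 = (-53 - 1*92²)/2 = (-53 - 1*8464)/2 = (-53 - 8464)/2 = (½)*(-8517) = -8517/2 ≈ -4258.5)
y*(44 + 106) = -8517*(44 + 106)/2 = -8517/2*150 = -638775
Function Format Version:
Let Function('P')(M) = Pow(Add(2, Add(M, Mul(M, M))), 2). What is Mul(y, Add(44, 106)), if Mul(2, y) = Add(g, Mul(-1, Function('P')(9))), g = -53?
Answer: -638775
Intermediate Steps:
Function('P')(M) = Pow(Add(2, M, Pow(M, 2)), 2) (Function('P')(M) = Pow(Add(2, Add(M, Pow(M, 2))), 2) = Pow(Add(2, M, Pow(M, 2)), 2))
y = Rational(-8517, 2) (y = Mul(Rational(1, 2), Add(-53, Mul(-1, Pow(Add(2, 9, Pow(9, 2)), 2)))) = Mul(Rational(1, 2), Add(-53, Mul(-1, Pow(Add(2, 9, 81), 2)))) = Mul(Rational(1, 2), Add(-53, Mul(-1, Pow(92, 2)))) = Mul(Rational(1, 2), Add(-53, Mul(-1, 8464))) = Mul(Rational(1, 2), Add(-53, -8464)) = Mul(Rational(1, 2), -8517) = Rational(-8517, 2) ≈ -4258.5)
Mul(y, Add(44, 106)) = Mul(Rational(-8517, 2), Add(44, 106)) = Mul(Rational(-8517, 2), 150) = -638775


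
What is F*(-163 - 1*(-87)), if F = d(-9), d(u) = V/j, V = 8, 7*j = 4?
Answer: -1064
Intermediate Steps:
j = 4/7 (j = (1/7)*4 = 4/7 ≈ 0.57143)
d(u) = 14 (d(u) = 8/(4/7) = 8*(7/4) = 14)
F = 14
F*(-163 - 1*(-87)) = 14*(-163 - 1*(-87)) = 14*(-163 + 87) = 14*(-76) = -1064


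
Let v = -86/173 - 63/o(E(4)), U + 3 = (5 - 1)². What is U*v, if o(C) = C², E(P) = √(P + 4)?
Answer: -150631/1384 ≈ -108.84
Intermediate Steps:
E(P) = √(4 + P)
U = 13 (U = -3 + (5 - 1)² = -3 + 4² = -3 + 16 = 13)
v = -11587/1384 (v = -86/173 - 63/(4 + 4) = -86*1/173 - 63/((√8)²) = -86/173 - 63/((2*√2)²) = -86/173 - 63/8 = -11587/1384 ≈ -8.3721)
U*v = 13*(-11587/1384) = -150631/1384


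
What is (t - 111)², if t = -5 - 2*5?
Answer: 15876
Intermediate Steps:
t = -15 (t = -5 - 10 = -15)
(t - 111)² = (-15 - 111)² = (-126)² = 15876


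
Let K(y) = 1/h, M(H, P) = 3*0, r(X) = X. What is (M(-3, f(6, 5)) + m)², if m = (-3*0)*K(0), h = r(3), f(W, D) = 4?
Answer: 0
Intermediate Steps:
h = 3
M(H, P) = 0
K(y) = ⅓ (K(y) = 1/3 = ⅓)
m = 0 (m = -3*0*(⅓) = 0*(⅓) = 0)
(M(-3, f(6, 5)) + m)² = (0 + 0)² = 0² = 0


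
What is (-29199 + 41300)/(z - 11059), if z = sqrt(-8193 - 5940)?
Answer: -133824959/122315614 - 12101*I*sqrt(14133)/122315614 ≈ -1.0941 - 0.011761*I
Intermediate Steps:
z = I*sqrt(14133) (z = sqrt(-14133) = I*sqrt(14133) ≈ 118.88*I)
(-29199 + 41300)/(z - 11059) = (-29199 + 41300)/(I*sqrt(14133) - 11059) = 12101/(-11059 + I*sqrt(14133))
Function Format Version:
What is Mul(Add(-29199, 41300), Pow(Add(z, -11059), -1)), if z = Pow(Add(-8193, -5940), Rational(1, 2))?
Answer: Add(Rational(-133824959, 122315614), Mul(Rational(-12101, 122315614), I, Pow(14133, Rational(1, 2)))) ≈ Add(-1.0941, Mul(-0.011761, I))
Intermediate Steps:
z = Mul(I, Pow(14133, Rational(1, 2))) (z = Pow(-14133, Rational(1, 2)) = Mul(I, Pow(14133, Rational(1, 2))) ≈ Mul(118.88, I))
Mul(Add(-29199, 41300), Pow(Add(z, -11059), -1)) = Mul(Add(-29199, 41300), Pow(Add(Mul(I, Pow(14133, Rational(1, 2))), -11059), -1)) = Mul(12101, Pow(Add(-11059, Mul(I, Pow(14133, Rational(1, 2)))), -1))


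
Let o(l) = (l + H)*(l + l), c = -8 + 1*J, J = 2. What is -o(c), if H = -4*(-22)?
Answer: 984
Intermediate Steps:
H = 88
c = -6 (c = -8 + 1*2 = -8 + 2 = -6)
o(l) = 2*l*(88 + l) (o(l) = (l + 88)*(l + l) = (88 + l)*(2*l) = 2*l*(88 + l))
-o(c) = -2*(-6)*(88 - 6) = -2*(-6)*82 = -1*(-984) = 984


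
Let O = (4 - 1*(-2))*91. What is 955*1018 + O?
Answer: 972736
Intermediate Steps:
O = 546 (O = (4 + 2)*91 = 6*91 = 546)
955*1018 + O = 955*1018 + 546 = 972190 + 546 = 972736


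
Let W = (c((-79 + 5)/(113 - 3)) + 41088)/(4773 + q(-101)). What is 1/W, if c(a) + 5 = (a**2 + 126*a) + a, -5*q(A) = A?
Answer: 14499430/124018999 ≈ 0.11691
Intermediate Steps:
q(A) = -A/5
c(a) = -5 + a**2 + 127*a (c(a) = -5 + ((a**2 + 126*a) + a) = -5 + (a**2 + 127*a) = -5 + a**2 + 127*a)
W = 124018999/14499430 (W = ((-5 + ((-79 + 5)/(113 - 3))**2 + 127*((-79 + 5)/(113 - 3))) + 41088)/(4773 - 1/5*(-101)) = ((-5 + (-74/110)**2 + 127*(-74/110)) + 41088)/(4773 + 101/5) = ((-5 + (-74*1/110)**2 + 127*(-74*1/110)) + 41088)/(23966/5) = ((-5 + (-37/55)**2 + 127*(-37/55)) + 41088)*(5/23966) = ((-5 + 1369/3025 - 4699/55) + 41088)*(5/23966) = (-272201/3025 + 41088)*(5/23966) = (124018999/3025)*(5/23966) = 124018999/14499430 ≈ 8.5534)
1/W = 1/(124018999/14499430) = 14499430/124018999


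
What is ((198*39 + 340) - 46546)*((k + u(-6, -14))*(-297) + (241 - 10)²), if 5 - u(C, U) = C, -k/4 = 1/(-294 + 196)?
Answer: -94440197808/49 ≈ -1.9274e+9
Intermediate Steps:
k = 2/49 (k = -4/(-294 + 196) = -4/(-98) = -4*(-1/98) = 2/49 ≈ 0.040816)
u(C, U) = 5 - C
((198*39 + 340) - 46546)*((k + u(-6, -14))*(-297) + (241 - 10)²) = ((198*39 + 340) - 46546)*((2/49 + (5 - 1*(-6)))*(-297) + (241 - 10)²) = ((7722 + 340) - 46546)*((2/49 + (5 + 6))*(-297) + 231²) = (8062 - 46546)*((2/49 + 11)*(-297) + 53361) = -38484*((541/49)*(-297) + 53361) = -38484*(-160677/49 + 53361) = -38484*2454012/49 = -94440197808/49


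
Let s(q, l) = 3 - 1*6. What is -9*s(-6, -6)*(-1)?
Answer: -27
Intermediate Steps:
s(q, l) = -3 (s(q, l) = 3 - 6 = -3)
-9*s(-6, -6)*(-1) = -9*(-3)*(-1) = 27*(-1) = -27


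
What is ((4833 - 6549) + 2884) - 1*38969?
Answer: -37801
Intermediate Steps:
((4833 - 6549) + 2884) - 1*38969 = (-1716 + 2884) - 38969 = 1168 - 38969 = -37801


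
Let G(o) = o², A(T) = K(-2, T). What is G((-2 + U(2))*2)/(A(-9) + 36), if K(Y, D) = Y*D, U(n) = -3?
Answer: 50/27 ≈ 1.8519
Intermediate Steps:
K(Y, D) = D*Y
A(T) = -2*T (A(T) = T*(-2) = -2*T)
G((-2 + U(2))*2)/(A(-9) + 36) = ((-2 - 3)*2)²/(-2*(-9) + 36) = (-5*2)²/(18 + 36) = (-10)²/54 = 100*(1/54) = 50/27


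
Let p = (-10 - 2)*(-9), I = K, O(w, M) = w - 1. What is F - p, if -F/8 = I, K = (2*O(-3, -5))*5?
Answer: 212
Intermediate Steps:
O(w, M) = -1 + w
K = -40 (K = (2*(-1 - 3))*5 = (2*(-4))*5 = -8*5 = -40)
I = -40
F = 320 (F = -8*(-40) = 320)
p = 108 (p = -12*(-9) = 108)
F - p = 320 - 1*108 = 320 - 108 = 212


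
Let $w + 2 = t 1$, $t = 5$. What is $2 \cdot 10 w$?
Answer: $60$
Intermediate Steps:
$w = 3$ ($w = -2 + 5 \cdot 1 = -2 + 5 = 3$)
$2 \cdot 10 w = 2 \cdot 10 \cdot 3 = 20 \cdot 3 = 60$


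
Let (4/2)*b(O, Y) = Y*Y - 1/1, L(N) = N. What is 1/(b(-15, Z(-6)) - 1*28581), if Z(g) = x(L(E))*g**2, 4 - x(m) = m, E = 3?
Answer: -2/55867 ≈ -3.5799e-5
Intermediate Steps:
x(m) = 4 - m
Z(g) = g**2 (Z(g) = (4 - 1*3)*g**2 = (4 - 3)*g**2 = 1*g**2 = g**2)
b(O, Y) = -1/2 + Y**2/2 (b(O, Y) = (Y*Y - 1/1)/2 = (Y**2 - 1*1)/2 = (Y**2 - 1)/2 = (-1 + Y**2)/2 = -1/2 + Y**2/2)
1/(b(-15, Z(-6)) - 1*28581) = 1/((-1/2 + ((-6)**2)**2/2) - 1*28581) = 1/((-1/2 + (1/2)*36**2) - 28581) = 1/((-1/2 + (1/2)*1296) - 28581) = 1/((-1/2 + 648) - 28581) = 1/(1295/2 - 28581) = 1/(-55867/2) = -2/55867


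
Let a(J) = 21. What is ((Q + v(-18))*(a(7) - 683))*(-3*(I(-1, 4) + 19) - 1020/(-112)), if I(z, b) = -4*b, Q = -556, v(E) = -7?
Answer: 559059/14 ≈ 39933.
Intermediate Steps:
((Q + v(-18))*(a(7) - 683))*(-3*(I(-1, 4) + 19) - 1020/(-112)) = ((-556 - 7)*(21 - 683))*(-3*(-4*4 + 19) - 1020/(-112)) = (-563*(-662))*(-3*(-16 + 19) - 1020*(-1/112)) = 372706*(-3*3 + 255/28) = 372706*(-9 + 255/28) = 372706*(3/28) = 559059/14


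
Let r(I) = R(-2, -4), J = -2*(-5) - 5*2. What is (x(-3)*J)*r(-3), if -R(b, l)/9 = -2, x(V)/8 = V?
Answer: 0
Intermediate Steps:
x(V) = 8*V
R(b, l) = 18 (R(b, l) = -9*(-2) = 18)
J = 0 (J = 10 - 10 = 0)
r(I) = 18
(x(-3)*J)*r(-3) = ((8*(-3))*0)*18 = -24*0*18 = 0*18 = 0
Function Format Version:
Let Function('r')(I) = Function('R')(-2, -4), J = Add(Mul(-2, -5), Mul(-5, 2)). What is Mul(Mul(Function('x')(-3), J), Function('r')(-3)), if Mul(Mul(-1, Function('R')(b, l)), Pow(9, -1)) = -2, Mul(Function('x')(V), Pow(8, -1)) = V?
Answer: 0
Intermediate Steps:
Function('x')(V) = Mul(8, V)
Function('R')(b, l) = 18 (Function('R')(b, l) = Mul(-9, -2) = 18)
J = 0 (J = Add(10, -10) = 0)
Function('r')(I) = 18
Mul(Mul(Function('x')(-3), J), Function('r')(-3)) = Mul(Mul(Mul(8, -3), 0), 18) = Mul(Mul(-24, 0), 18) = Mul(0, 18) = 0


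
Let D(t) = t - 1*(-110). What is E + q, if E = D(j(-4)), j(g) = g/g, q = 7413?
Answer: 7524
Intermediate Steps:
j(g) = 1
D(t) = 110 + t (D(t) = t + 110 = 110 + t)
E = 111 (E = 110 + 1 = 111)
E + q = 111 + 7413 = 7524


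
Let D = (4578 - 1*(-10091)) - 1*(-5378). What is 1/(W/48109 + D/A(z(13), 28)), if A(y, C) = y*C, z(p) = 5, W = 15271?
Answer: 6735260/966579063 ≈ 0.0069681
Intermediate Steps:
D = 20047 (D = (4578 + 10091) + 5378 = 14669 + 5378 = 20047)
A(y, C) = C*y
1/(W/48109 + D/A(z(13), 28)) = 1/(15271/48109 + 20047/((28*5))) = 1/(15271*(1/48109) + 20047/140) = 1/(15271/48109 + 20047*(1/140)) = 1/(15271/48109 + 20047/140) = 1/(966579063/6735260) = 6735260/966579063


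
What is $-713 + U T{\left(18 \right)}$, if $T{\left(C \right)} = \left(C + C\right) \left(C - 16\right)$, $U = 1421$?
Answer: $101599$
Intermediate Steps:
$T{\left(C \right)} = 2 C \left(-16 + C\right)$
$-713 + U T{\left(18 \right)} = -713 + 1421 \cdot 2 \cdot 18 \left(-16 + 18\right) = -713 + 1421 \cdot 2 \cdot 18 \cdot 2 = -713 + 1421 \cdot 72 = -713 + 102312 = 101599$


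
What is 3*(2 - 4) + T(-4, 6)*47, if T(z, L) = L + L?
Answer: 558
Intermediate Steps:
T(z, L) = 2*L
3*(2 - 4) + T(-4, 6)*47 = 3*(2 - 4) + (2*6)*47 = 3*(-2) + 12*47 = -6 + 564 = 558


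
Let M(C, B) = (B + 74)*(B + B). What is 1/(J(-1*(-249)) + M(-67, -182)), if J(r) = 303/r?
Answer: 83/3262997 ≈ 2.5437e-5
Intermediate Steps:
M(C, B) = 2*B*(74 + B) (M(C, B) = (74 + B)*(2*B) = 2*B*(74 + B))
1/(J(-1*(-249)) + M(-67, -182)) = 1/(303/((-1*(-249))) + 2*(-182)*(74 - 182)) = 1/(303/249 + 2*(-182)*(-108)) = 1/(303*(1/249) + 39312) = 1/(101/83 + 39312) = 1/(3262997/83) = 83/3262997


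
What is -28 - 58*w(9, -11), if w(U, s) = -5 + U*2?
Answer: -782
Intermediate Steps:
w(U, s) = -5 + 2*U
-28 - 58*w(9, -11) = -28 - 58*(-5 + 2*9) = -28 - 58*(-5 + 18) = -28 - 58*13 = -28 - 754 = -782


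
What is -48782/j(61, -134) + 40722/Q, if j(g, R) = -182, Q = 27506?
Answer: 337302274/1251523 ≈ 269.51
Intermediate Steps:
-48782/j(61, -134) + 40722/Q = -48782/(-182) + 40722/27506 = -48782*(-1/182) + 40722*(1/27506) = 24391/91 + 20361/13753 = 337302274/1251523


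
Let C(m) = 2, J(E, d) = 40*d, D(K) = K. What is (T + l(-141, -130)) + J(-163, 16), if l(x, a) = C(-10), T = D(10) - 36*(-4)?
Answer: 796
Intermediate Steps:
T = 154 (T = 10 - 36*(-4) = 10 + 144 = 154)
l(x, a) = 2
(T + l(-141, -130)) + J(-163, 16) = (154 + 2) + 40*16 = 156 + 640 = 796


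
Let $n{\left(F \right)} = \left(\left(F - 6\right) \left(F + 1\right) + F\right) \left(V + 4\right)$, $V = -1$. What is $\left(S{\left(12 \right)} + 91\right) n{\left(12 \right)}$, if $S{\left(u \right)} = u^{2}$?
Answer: $63450$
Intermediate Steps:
$n{\left(F \right)} = 3 F + 3 \left(1 + F\right) \left(-6 + F\right)$ ($n{\left(F \right)} = \left(\left(F - 6\right) \left(F + 1\right) + F\right) \left(-1 + 4\right) = \left(\left(-6 + F\right) \left(1 + F\right) + F\right) 3 = \left(\left(1 + F\right) \left(-6 + F\right) + F\right) 3 = \left(F + \left(1 + F\right) \left(-6 + F\right)\right) 3 = 3 F + 3 \left(1 + F\right) \left(-6 + F\right)$)
$\left(S{\left(12 \right)} + 91\right) n{\left(12 \right)} = \left(12^{2} + 91\right) \left(-18 - 144 + 3 \cdot 12^{2}\right) = \left(144 + 91\right) \left(-18 - 144 + 3 \cdot 144\right) = 235 \left(-18 - 144 + 432\right) = 235 \cdot 270 = 63450$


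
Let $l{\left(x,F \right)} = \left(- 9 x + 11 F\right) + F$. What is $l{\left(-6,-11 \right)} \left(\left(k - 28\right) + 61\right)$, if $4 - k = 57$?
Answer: $1560$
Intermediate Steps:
$k = -53$ ($k = 4 - 57 = -53$)
$l{\left(x,F \right)} = - 9 x + 12 F$
$l{\left(-6,-11 \right)} \left(\left(k - 28\right) + 61\right) = \left(\left(-9\right) \left(-6\right) + 12 \left(-11\right)\right) \left(\left(-53 - 28\right) + 61\right) = \left(54 - 132\right) \left(\left(-53 - 28\right) + 61\right) = - 78 \left(-81 + 61\right) = \left(-78\right) \left(-20\right) = 1560$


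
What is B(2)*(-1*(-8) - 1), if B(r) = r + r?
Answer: 28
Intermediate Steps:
B(r) = 2*r
B(2)*(-1*(-8) - 1) = (2*2)*(-1*(-8) - 1) = 4*(8 - 1) = 4*7 = 28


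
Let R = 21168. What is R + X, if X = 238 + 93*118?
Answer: 32380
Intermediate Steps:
X = 11212 (X = 238 + 10974 = 11212)
R + X = 21168 + 11212 = 32380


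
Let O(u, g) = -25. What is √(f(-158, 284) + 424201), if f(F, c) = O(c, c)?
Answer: 4*√26511 ≈ 651.29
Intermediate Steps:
f(F, c) = -25
√(f(-158, 284) + 424201) = √(-25 + 424201) = √424176 = 4*√26511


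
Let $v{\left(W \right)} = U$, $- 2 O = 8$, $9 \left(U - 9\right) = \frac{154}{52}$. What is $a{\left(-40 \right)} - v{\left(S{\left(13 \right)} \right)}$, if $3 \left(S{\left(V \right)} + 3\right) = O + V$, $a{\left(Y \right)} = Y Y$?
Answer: $\frac{372217}{234} \approx 1590.7$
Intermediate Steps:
$a{\left(Y \right)} = Y^{2}$
$U = \frac{2183}{234}$ ($U = 9 + \frac{154 \cdot \frac{1}{52}}{9} = 9 + \frac{1}{9} \cdot \frac{77}{26} = 9 + \frac{77}{234} = \frac{2183}{234} \approx 9.3291$)
$O = -4$ ($O = \left(- \frac{1}{2}\right) 8 = -4$)
$S{\left(V \right)} = - \frac{13}{3} + \frac{V}{3}$ ($S{\left(V \right)} = -3 + \frac{-4 + V}{3} = -3 + \left(- \frac{4}{3} + \frac{V}{3}\right) = - \frac{13}{3} + \frac{V}{3}$)
$v{\left(W \right)} = \frac{2183}{234}$
$a{\left(-40 \right)} - v{\left(S{\left(13 \right)} \right)} = \left(-40\right)^{2} - \frac{2183}{234} = 1600 - \frac{2183}{234} = \frac{372217}{234}$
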